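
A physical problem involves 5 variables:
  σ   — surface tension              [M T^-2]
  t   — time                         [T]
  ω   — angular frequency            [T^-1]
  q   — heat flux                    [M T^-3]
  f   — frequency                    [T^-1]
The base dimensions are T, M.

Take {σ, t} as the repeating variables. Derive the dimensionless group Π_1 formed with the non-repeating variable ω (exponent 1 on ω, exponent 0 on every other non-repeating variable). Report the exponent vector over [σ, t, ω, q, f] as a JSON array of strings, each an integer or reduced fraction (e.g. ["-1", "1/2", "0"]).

Dimensional matrix (T×M by σ×t×ω×q×f):
  T: [-2  1 -1 -3 -1]
  M: [ 1  0  0  1  0]
RREF → pivots at {σ,t} ⇒ r = 2
Pivot set = {σ,t}, free = {ω,q,f}
RREF:
  r0: [   1    0    0    1    0]
  r1: [   0    1   -1   -1   -1]
Fix exponent of ω at 1, q at 0, f at 0; solve each RREF row for its pivot's exponent:
  r0: exp(σ) + (0)·1 = 0 ⇒ exp(σ) = 0
  r1: exp(t) + (-1)·1 = 0 ⇒ exp(t) = 1
Π_1 = t · ω

["0", "1", "1", "0", "0"]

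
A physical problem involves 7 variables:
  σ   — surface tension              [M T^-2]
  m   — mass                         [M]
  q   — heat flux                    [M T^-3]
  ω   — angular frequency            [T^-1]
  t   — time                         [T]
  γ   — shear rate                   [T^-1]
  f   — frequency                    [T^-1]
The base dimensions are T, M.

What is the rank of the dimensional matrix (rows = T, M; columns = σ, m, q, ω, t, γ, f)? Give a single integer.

Dimensional matrix (T×M by σ×m×q×ω×t×γ×f):
  T: [-2  0 -3 -1  1 -1 -1]
  M: [ 1  1  1  0  0  0  0]
Echelon form has 2 nonzero rows (pivots: σ,m)

2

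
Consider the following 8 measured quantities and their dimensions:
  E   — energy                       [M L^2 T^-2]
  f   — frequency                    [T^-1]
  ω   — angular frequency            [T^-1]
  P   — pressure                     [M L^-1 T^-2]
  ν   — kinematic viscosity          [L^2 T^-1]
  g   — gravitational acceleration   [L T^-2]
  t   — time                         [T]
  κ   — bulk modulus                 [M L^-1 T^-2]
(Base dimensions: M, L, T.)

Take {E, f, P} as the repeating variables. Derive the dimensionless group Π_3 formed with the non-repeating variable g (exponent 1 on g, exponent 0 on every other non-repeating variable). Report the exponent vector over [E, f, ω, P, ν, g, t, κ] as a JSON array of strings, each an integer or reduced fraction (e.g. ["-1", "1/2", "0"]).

["-1/3", "-2", "0", "1/3", "0", "1", "0", "0"]

Write exponents as rows M,L,T / cols E,f,ω,P,ν,g,t,κ:
  M: [ 1  0  0  1  0  0  0  1]
  L: [ 2  0  0 -1  2  1  0 -1]
  T: [-2 -1 -1 -2 -1 -2  1 -2]
RREF → pivots at {E,f,P} ⇒ r = 3
Repeat: E,f,P; free: ω,ν,g,t,κ
RREF:
  r0: [   1    0    0    0  2/3  1/3    0    0]
  r1: [   0    1    1    0    1    2   -1    0]
  r2: [   0    0    0    1 -2/3 -1/3    0    1]
Fix exponent of g at 1, ω at 0, ν at 0, t at 0, κ at 0; solve each RREF row for its pivot's exponent:
  r0: exp(E) + (1/3)·1 = 0 ⇒ exp(E) = -1/3
  r1: exp(f) + (2)·1 = 0 ⇒ exp(f) = -2
  r2: exp(P) + (-1/3)·1 = 0 ⇒ exp(P) = 1/3
Π_3 = E^(-1/3) · f^-2 · P^(1/3) · g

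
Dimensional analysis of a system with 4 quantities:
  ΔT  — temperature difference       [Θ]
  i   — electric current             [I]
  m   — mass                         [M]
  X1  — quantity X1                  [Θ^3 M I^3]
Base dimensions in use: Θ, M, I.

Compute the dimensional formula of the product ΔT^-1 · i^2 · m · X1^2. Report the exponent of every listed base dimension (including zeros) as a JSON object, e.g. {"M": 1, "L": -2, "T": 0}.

{"Θ": 5, "M": 3, "I": 8}

Write exponents as rows Θ,M,I / cols ΔT,i,m,X1:
  Θ: [ 1  0  0  3]
  M: [ 0  0  1  1]
  I: [ 0  1  0  3]
  [Θ]: (-1)·1+(2)·0+(1)·0+(2)·3 = 5
  [M]: (-1)·0+(2)·0+(1)·1+(2)·1 = 3
  [I]: (-1)·0+(2)·1+(1)·0+(2)·3 = 8
⇒ Θ^5 M^3 I^8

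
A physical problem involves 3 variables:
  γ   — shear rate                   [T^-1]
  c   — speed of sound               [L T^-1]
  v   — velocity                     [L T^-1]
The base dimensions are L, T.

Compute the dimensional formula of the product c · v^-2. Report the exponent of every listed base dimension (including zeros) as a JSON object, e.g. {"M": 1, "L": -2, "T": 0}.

Write exponents as rows L,T / cols γ,c,v:
  L: [ 0  1  1]
  T: [-1 -1 -1]
  [L]: (1)·1+(-2)·1 = -1
  [T]: (1)·-1+(-2)·-1 = 1
⇒ L^-1 T

{"L": -1, "T": 1}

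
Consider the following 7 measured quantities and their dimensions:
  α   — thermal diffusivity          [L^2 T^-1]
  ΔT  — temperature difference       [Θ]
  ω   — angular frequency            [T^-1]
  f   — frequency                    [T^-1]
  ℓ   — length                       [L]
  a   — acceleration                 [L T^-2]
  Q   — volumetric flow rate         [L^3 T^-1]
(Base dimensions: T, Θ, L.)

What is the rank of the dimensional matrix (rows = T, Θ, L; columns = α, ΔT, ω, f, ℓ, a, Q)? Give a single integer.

3

Exponent matrix [T,Θ,L] × [α,ΔT,ω,f,ℓ,a,Q]:
  T: [-1  0 -1 -1  0 -2 -1]
  Θ: [ 0  1  0  0  0  0  0]
  L: [ 2  0  0  0  1  1  3]
RREF → pivots at {α,ΔT,ω} ⇒ r = 3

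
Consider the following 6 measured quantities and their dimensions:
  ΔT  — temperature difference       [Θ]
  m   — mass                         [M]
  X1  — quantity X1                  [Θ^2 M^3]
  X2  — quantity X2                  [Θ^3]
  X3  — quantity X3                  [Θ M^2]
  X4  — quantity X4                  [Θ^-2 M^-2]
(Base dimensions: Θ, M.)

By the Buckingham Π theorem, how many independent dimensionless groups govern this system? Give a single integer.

4

Exponent matrix [Θ,M] × [ΔT,m,X1,X2,X3,X4]:
  Θ: [ 1  0  2  3  1 -2]
  M: [ 0  1  3  0  2 -2]
Echelon form has 2 nonzero rows (pivots: ΔT,m)
6 vars − rank 2 = 4 Π groups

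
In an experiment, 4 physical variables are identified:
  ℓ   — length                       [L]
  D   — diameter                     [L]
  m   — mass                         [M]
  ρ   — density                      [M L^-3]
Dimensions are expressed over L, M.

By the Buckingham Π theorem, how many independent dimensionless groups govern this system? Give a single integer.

Exponent matrix [L,M] × [ℓ,D,m,ρ]:
  L: [ 1  1  0 -3]
  M: [ 0  0  1  1]
RREF → pivots at {ℓ,m} ⇒ r = 2
n=4, r=2 ⇒ 2 dimensionless groups

2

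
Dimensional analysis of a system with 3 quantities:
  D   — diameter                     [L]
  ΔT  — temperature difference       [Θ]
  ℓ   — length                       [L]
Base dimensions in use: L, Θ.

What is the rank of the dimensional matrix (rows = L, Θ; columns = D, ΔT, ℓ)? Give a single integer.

Exponent matrix [L,Θ] × [D,ΔT,ℓ]:
  L: [ 1  0  1]
  Θ: [ 0  1  0]
Row reduction gives pivot columns D,ΔT; rank = 2

2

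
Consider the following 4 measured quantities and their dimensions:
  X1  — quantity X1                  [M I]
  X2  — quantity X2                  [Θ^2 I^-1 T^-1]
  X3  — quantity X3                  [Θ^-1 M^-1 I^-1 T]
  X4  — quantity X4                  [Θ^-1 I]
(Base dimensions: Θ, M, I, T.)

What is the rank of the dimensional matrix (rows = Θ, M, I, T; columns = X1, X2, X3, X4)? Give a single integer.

Dimensional matrix (Θ×M×I×T by X1×X2×X3×X4):
  Θ: [ 0  2 -1 -1]
  M: [ 1  0 -1  0]
  I: [ 1 -1 -1  1]
  T: [ 0 -1  1  0]
Echelon form has 3 nonzero rows (pivots: X1,X2,X3)

3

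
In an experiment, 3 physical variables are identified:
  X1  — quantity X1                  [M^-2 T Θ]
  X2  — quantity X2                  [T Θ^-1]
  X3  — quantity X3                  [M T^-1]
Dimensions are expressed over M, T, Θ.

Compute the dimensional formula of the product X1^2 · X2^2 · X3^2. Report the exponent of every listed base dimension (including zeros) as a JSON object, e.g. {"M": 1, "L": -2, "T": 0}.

Write exponents as rows M,T,Θ / cols X1,X2,X3:
  M: [-2  0  1]
  T: [ 1  1 -1]
  Θ: [ 1 -1  0]
  [M]: (2)·-2+(2)·0+(2)·1 = -2
  [T]: (2)·1+(2)·1+(2)·-1 = 2
  [Θ]: (2)·1+(2)·-1+(2)·0 = 0
⇒ M^-2 T^2

{"M": -2, "T": 2, "Θ": 0}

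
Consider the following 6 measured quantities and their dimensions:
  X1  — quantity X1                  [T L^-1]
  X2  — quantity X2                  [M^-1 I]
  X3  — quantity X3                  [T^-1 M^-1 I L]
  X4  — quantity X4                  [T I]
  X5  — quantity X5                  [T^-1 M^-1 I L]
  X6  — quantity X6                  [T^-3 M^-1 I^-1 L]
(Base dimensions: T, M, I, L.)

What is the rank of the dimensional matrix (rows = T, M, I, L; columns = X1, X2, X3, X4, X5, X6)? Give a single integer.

3

Write exponents as rows T,M,I,L / cols X1,X2,X3,X4,X5,X6:
  T: [ 1  0 -1  1 -1 -3]
  M: [ 0 -1 -1  0 -1 -1]
  I: [ 0  1  1  1  1 -1]
  L: [-1  0  1  0  1  1]
RREF → pivots at {X1,X2,X4} ⇒ r = 3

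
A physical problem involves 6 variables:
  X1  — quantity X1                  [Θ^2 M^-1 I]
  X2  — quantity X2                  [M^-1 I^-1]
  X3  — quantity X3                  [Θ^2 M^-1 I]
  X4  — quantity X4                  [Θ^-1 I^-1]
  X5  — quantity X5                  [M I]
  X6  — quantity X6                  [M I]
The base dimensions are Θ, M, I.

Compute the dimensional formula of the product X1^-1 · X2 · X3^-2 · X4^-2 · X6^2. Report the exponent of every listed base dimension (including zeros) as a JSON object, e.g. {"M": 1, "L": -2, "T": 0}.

Exponent matrix [Θ,M,I] × [X1,X2,X3,X4,X5,X6]:
  Θ: [ 2  0  2 -1  0  0]
  M: [-1 -1 -1  0  1  1]
  I: [ 1 -1  1 -1  1  1]
  [Θ]: (-1)·2+(1)·0+(-2)·2+(-2)·-1+(2)·0 = -4
  [M]: (-1)·-1+(1)·-1+(-2)·-1+(-2)·0+(2)·1 = 4
  [I]: (-1)·1+(1)·-1+(-2)·1+(-2)·-1+(2)·1 = 0
⇒ Θ^-4 M^4

{"Θ": -4, "M": 4, "I": 0}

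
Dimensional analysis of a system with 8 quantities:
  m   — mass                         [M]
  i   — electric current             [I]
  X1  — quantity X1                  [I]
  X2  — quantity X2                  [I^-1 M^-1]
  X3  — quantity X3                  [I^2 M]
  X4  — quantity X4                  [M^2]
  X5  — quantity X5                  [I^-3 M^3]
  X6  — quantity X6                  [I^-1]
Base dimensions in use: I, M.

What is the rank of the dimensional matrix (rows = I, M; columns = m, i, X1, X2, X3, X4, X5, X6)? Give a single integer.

2

Write exponents as rows I,M / cols m,i,X1,X2,X3,X4,X5,X6:
  I: [ 0  1  1 -1  2  0 -3 -1]
  M: [ 1  0  0 -1  1  2  3  0]
Echelon form has 2 nonzero rows (pivots: m,i)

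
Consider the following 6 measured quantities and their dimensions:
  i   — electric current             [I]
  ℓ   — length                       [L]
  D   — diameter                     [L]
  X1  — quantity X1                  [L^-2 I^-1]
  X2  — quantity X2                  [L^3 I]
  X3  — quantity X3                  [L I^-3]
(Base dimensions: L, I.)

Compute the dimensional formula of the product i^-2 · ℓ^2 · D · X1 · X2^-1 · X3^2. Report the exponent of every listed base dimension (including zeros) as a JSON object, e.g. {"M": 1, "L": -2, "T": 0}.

Exponent matrix [L,I] × [i,ℓ,D,X1,X2,X3]:
  L: [ 0  1  1 -2  3  1]
  I: [ 1  0  0 -1  1 -3]
  [L]: (-2)·0+(2)·1+(1)·1+(1)·-2+(-1)·3+(2)·1 = 0
  [I]: (-2)·1+(2)·0+(1)·0+(1)·-1+(-1)·1+(2)·-3 = -10
⇒ I^-10

{"L": 0, "I": -10}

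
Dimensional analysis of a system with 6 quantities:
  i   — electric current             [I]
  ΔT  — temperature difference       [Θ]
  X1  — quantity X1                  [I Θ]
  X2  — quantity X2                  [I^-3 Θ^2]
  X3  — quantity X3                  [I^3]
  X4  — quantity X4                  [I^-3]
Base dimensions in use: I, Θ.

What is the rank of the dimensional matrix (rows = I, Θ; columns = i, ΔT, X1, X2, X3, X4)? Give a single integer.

2

Write exponents as rows I,Θ / cols i,ΔT,X1,X2,X3,X4:
  I: [ 1  0  1 -3  3 -3]
  Θ: [ 0  1  1  2  0  0]
RREF → pivots at {i,ΔT} ⇒ r = 2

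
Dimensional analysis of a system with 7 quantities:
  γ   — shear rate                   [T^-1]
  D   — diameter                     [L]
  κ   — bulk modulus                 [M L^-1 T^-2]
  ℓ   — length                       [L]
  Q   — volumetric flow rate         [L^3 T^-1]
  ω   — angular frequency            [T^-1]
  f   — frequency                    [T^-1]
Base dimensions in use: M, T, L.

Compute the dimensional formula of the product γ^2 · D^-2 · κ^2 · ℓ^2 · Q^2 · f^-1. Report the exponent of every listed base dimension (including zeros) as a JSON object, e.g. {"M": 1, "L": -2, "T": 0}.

Exponent matrix [M,T,L] × [γ,D,κ,ℓ,Q,ω,f]:
  M: [ 0  0  1  0  0  0  0]
  T: [-1  0 -2  0 -1 -1 -1]
  L: [ 0  1 -1  1  3  0  0]
  [M]: (2)·0+(-2)·0+(2)·1+(2)·0+(2)·0+(-1)·0 = 2
  [T]: (2)·-1+(-2)·0+(2)·-2+(2)·0+(2)·-1+(-1)·-1 = -7
  [L]: (2)·0+(-2)·1+(2)·-1+(2)·1+(2)·3+(-1)·0 = 4
⇒ M^2 T^-7 L^4

{"M": 2, "T": -7, "L": 4}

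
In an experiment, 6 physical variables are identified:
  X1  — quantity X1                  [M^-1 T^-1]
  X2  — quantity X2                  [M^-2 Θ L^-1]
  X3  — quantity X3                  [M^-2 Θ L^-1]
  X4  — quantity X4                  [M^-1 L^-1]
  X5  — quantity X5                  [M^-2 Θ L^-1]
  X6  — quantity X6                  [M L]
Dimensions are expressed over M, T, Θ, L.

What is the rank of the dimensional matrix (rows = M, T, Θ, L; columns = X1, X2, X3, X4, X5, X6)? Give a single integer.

Dimensional matrix (M×T×Θ×L by X1×X2×X3×X4×X5×X6):
  M: [-1 -2 -2 -1 -2  1]
  T: [-1  0  0  0  0  0]
  Θ: [ 0  1  1  0  1  0]
  L: [ 0 -1 -1 -1 -1  1]
Row reduction gives pivot columns X1,X2,X4; rank = 3

3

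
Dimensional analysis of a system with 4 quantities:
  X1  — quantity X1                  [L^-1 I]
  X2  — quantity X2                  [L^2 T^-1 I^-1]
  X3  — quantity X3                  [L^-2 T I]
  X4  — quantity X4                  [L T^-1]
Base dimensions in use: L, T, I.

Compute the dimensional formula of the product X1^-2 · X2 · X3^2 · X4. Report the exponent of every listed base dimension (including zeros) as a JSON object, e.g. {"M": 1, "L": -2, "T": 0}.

{"L": 1, "T": 0, "I": -1}

Write exponents as rows L,T,I / cols X1,X2,X3,X4:
  L: [-1  2 -2  1]
  T: [ 0 -1  1 -1]
  I: [ 1 -1  1  0]
  [L]: (-2)·-1+(1)·2+(2)·-2+(1)·1 = 1
  [T]: (-2)·0+(1)·-1+(2)·1+(1)·-1 = 0
  [I]: (-2)·1+(1)·-1+(2)·1+(1)·0 = -1
⇒ L I^-1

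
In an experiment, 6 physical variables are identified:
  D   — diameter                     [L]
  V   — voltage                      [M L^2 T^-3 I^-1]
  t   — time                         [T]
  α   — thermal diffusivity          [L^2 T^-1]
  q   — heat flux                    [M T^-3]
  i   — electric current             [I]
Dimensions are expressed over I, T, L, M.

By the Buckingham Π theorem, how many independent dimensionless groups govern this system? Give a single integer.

2

Write exponents as rows I,T,L,M / cols D,V,t,α,q,i:
  I: [ 0 -1  0  0  0  1]
  T: [ 0 -3  1 -1 -3  0]
  L: [ 1  2  0  2  0  0]
  M: [ 0  1  0  0  1  0]
Echelon form has 4 nonzero rows (pivots: D,V,t,q)
Π count = n − r = 6 − 4 = 2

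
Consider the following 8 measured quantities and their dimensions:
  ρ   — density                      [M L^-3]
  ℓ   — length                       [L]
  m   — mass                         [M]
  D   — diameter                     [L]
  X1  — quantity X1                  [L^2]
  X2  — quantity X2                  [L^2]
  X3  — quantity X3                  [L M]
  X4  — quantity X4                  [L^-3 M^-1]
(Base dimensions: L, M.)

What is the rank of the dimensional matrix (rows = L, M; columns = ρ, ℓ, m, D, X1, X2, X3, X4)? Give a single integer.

2

Write exponents as rows L,M / cols ρ,ℓ,m,D,X1,X2,X3,X4:
  L: [-3  1  0  1  2  2  1 -3]
  M: [ 1  0  1  0  0  0  1 -1]
Row reduction gives pivot columns ρ,ℓ; rank = 2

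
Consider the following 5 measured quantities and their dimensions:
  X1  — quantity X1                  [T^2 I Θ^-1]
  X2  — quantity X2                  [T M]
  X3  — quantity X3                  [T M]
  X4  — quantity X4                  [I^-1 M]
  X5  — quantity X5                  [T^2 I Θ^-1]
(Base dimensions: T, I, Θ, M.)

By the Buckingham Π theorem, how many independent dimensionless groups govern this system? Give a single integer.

Exponent matrix [T,I,Θ,M] × [X1,X2,X3,X4,X5]:
  T: [ 2  1  1  0  2]
  I: [ 1  0  0 -1  1]
  Θ: [-1  0  0  0 -1]
  M: [ 0  1  1  1  0]
RREF → pivots at {X1,X2,X4} ⇒ r = 3
5 vars − rank 3 = 2 Π groups

2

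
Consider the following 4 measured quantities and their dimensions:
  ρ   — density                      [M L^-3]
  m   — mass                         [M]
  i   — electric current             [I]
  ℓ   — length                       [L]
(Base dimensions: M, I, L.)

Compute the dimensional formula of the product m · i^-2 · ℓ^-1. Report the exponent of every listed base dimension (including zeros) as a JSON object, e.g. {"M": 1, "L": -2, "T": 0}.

Write exponents as rows M,I,L / cols ρ,m,i,ℓ:
  M: [ 1  1  0  0]
  I: [ 0  0  1  0]
  L: [-3  0  0  1]
  [M]: (1)·1+(-2)·0+(-1)·0 = 1
  [I]: (1)·0+(-2)·1+(-1)·0 = -2
  [L]: (1)·0+(-2)·0+(-1)·1 = -1
⇒ M I^-2 L^-1

{"M": 1, "I": -2, "L": -1}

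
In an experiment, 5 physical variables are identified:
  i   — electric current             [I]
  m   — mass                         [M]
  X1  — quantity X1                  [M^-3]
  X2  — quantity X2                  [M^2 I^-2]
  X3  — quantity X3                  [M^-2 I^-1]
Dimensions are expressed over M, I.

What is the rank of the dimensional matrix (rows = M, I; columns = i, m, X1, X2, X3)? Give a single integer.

Dimensional matrix (M×I by i×m×X1×X2×X3):
  M: [ 0  1 -3  2 -2]
  I: [ 1  0  0 -2 -1]
Row reduction gives pivot columns i,m; rank = 2

2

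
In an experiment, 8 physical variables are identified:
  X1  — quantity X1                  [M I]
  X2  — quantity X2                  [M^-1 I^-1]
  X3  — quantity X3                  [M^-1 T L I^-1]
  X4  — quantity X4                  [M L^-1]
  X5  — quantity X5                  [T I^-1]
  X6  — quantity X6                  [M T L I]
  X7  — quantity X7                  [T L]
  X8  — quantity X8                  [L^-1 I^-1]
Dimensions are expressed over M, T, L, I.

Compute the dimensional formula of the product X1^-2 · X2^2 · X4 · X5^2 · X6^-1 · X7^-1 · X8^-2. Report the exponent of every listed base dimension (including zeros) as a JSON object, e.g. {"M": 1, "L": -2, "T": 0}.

Exponent matrix [M,T,L,I] × [X1,X2,X3,X4,X5,X6,X7,X8]:
  M: [ 1 -1 -1  1  0  1  0  0]
  T: [ 0  0  1  0  1  1  1  0]
  L: [ 0  0  1 -1  0  1  1 -1]
  I: [ 1 -1 -1  0 -1  1  0 -1]
  [M]: (-2)·1+(2)·-1+(1)·1+(2)·0+(-1)·1+(-1)·0+(-2)·0 = -4
  [T]: (-2)·0+(2)·0+(1)·0+(2)·1+(-1)·1+(-1)·1+(-2)·0 = 0
  [L]: (-2)·0+(2)·0+(1)·-1+(2)·0+(-1)·1+(-1)·1+(-2)·-1 = -1
  [I]: (-2)·1+(2)·-1+(1)·0+(2)·-1+(-1)·1+(-1)·0+(-2)·-1 = -5
⇒ M^-4 L^-1 I^-5

{"M": -4, "T": 0, "L": -1, "I": -5}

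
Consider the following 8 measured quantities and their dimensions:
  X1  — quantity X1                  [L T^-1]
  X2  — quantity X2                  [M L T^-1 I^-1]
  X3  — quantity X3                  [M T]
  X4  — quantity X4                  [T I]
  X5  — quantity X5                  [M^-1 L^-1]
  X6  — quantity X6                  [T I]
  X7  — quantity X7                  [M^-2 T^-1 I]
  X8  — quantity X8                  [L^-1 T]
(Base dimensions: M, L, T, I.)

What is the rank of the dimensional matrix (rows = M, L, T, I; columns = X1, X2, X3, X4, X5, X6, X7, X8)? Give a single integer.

Write exponents as rows M,L,T,I / cols X1,X2,X3,X4,X5,X6,X7,X8:
  M: [ 0  1  1  0 -1  0 -2  0]
  L: [ 1  1  0  0 -1  0  0 -1]
  T: [-1 -1  1  1  0  1 -1  1]
  I: [ 0 -1  0  1  0  1  1  0]
RREF → pivots at {X1,X2,X3} ⇒ r = 3

3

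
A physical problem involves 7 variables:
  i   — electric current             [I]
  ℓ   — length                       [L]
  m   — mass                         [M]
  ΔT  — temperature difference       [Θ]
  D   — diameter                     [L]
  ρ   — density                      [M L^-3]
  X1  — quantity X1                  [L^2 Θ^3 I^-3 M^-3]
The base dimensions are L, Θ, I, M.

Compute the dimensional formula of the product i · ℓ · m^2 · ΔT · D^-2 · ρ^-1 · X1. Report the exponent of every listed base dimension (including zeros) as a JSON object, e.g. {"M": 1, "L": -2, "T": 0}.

{"L": 4, "Θ": 4, "I": -2, "M": -2}

Write exponents as rows L,Θ,I,M / cols i,ℓ,m,ΔT,D,ρ,X1:
  L: [ 0  1  0  0  1 -3  2]
  Θ: [ 0  0  0  1  0  0  3]
  I: [ 1  0  0  0  0  0 -3]
  M: [ 0  0  1  0  0  1 -3]
  [L]: (1)·0+(1)·1+(2)·0+(1)·0+(-2)·1+(-1)·-3+(1)·2 = 4
  [Θ]: (1)·0+(1)·0+(2)·0+(1)·1+(-2)·0+(-1)·0+(1)·3 = 4
  [I]: (1)·1+(1)·0+(2)·0+(1)·0+(-2)·0+(-1)·0+(1)·-3 = -2
  [M]: (1)·0+(1)·0+(2)·1+(1)·0+(-2)·0+(-1)·1+(1)·-3 = -2
⇒ L^4 Θ^4 I^-2 M^-2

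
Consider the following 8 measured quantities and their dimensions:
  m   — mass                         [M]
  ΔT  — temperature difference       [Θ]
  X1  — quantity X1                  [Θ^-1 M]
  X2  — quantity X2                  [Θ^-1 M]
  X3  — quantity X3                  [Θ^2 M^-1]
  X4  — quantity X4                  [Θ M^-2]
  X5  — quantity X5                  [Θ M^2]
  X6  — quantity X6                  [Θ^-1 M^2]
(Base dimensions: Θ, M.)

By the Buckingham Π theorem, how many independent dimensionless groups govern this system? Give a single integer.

6

Dimensional matrix (Θ×M by m×ΔT×X1×X2×X3×X4×X5×X6):
  Θ: [ 0  1 -1 -1  2  1  1 -1]
  M: [ 1  0  1  1 -1 -2  2  2]
Echelon form has 2 nonzero rows (pivots: m,ΔT)
Π count = n − r = 8 − 2 = 6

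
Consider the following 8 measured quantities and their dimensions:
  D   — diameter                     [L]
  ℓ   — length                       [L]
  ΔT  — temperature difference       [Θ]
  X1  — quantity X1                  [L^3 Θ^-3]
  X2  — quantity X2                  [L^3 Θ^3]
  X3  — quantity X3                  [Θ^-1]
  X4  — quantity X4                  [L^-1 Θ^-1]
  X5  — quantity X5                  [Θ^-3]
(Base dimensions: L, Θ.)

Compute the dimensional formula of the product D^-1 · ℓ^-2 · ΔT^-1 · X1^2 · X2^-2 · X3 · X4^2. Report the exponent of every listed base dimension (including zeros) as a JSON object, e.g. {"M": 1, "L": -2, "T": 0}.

{"L": -5, "Θ": -16}

Write exponents as rows L,Θ / cols D,ℓ,ΔT,X1,X2,X3,X4,X5:
  L: [ 1  1  0  3  3  0 -1  0]
  Θ: [ 0  0  1 -3  3 -1 -1 -3]
  [L]: (-1)·1+(-2)·1+(-1)·0+(2)·3+(-2)·3+(1)·0+(2)·-1 = -5
  [Θ]: (-1)·0+(-2)·0+(-1)·1+(2)·-3+(-2)·3+(1)·-1+(2)·-1 = -16
⇒ L^-5 Θ^-16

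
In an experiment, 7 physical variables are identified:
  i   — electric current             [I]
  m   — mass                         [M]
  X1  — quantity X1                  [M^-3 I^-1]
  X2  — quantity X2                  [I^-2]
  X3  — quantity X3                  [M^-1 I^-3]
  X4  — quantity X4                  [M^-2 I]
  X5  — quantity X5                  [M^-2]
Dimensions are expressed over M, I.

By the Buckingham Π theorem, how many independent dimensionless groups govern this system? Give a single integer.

Write exponents as rows M,I / cols i,m,X1,X2,X3,X4,X5:
  M: [ 0  1 -3  0 -1 -2 -2]
  I: [ 1  0 -1 -2 -3  1  0]
Echelon form has 2 nonzero rows (pivots: i,m)
n=7, r=2 ⇒ 5 dimensionless groups

5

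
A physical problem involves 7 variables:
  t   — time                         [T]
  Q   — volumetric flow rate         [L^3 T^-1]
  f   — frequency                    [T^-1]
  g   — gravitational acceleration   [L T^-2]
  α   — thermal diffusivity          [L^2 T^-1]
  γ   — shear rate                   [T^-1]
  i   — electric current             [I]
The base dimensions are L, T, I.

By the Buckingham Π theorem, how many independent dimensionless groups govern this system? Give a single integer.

4

Dimensional matrix (L×T×I by t×Q×f×g×α×γ×i):
  L: [ 0  3  0  1  2  0  0]
  T: [ 1 -1 -1 -2 -1 -1  0]
  I: [ 0  0  0  0  0  0  1]
RREF → pivots at {t,Q,i} ⇒ r = 3
7 vars − rank 3 = 4 Π groups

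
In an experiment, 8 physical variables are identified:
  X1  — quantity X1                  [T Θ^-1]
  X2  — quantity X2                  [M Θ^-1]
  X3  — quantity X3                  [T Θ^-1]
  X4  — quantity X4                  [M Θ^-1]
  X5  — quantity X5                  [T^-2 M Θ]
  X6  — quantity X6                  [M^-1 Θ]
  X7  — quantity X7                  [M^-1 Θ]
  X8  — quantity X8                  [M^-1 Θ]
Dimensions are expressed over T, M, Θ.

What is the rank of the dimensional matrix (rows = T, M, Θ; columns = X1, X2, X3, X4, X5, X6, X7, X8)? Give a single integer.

Exponent matrix [T,M,Θ] × [X1,X2,X3,X4,X5,X6,X7,X8]:
  T: [ 1  0  1  0 -2  0  0  0]
  M: [ 0  1  0  1  1 -1 -1 -1]
  Θ: [-1 -1 -1 -1  1  1  1  1]
Row reduction gives pivot columns X1,X2; rank = 2

2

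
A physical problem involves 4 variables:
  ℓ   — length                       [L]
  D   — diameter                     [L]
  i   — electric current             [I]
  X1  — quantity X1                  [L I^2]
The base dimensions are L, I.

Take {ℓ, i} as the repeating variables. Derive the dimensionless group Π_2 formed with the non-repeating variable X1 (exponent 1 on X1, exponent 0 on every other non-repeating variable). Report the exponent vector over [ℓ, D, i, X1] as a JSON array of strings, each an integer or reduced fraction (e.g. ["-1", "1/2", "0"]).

["-1", "0", "-2", "1"]

Write exponents as rows L,I / cols ℓ,D,i,X1:
  L: [ 1  1  0  1]
  I: [ 0  0  1  2]
RREF → pivots at {ℓ,i} ⇒ r = 2
Repeat: ℓ,i; free: D,X1
RREF:
  r0: [   1    1    0    1]
  r1: [   0    0    1    2]
Fix exponent of X1 at 1, D at 0; solve each RREF row for its pivot's exponent:
  r0: exp(ℓ) + (1)·1 = 0 ⇒ exp(ℓ) = -1
  r1: exp(i) + (2)·1 = 0 ⇒ exp(i) = -2
Π_2 = ℓ^-1 · i^-2 · X1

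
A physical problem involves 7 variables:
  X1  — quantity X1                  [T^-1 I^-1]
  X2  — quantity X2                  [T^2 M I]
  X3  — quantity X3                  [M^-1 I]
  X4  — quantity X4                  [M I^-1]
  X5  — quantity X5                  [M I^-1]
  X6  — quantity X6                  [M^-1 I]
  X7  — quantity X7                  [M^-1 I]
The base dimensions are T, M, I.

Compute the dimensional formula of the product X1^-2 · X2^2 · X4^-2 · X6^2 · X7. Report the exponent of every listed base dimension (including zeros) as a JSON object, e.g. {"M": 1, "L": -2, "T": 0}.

Write exponents as rows T,M,I / cols X1,X2,X3,X4,X5,X6,X7:
  T: [-1  2  0  0  0  0  0]
  M: [ 0  1 -1  1  1 -1 -1]
  I: [-1  1  1 -1 -1  1  1]
  [T]: (-2)·-1+(2)·2+(-2)·0+(2)·0+(1)·0 = 6
  [M]: (-2)·0+(2)·1+(-2)·1+(2)·-1+(1)·-1 = -3
  [I]: (-2)·-1+(2)·1+(-2)·-1+(2)·1+(1)·1 = 9
⇒ T^6 M^-3 I^9

{"T": 6, "M": -3, "I": 9}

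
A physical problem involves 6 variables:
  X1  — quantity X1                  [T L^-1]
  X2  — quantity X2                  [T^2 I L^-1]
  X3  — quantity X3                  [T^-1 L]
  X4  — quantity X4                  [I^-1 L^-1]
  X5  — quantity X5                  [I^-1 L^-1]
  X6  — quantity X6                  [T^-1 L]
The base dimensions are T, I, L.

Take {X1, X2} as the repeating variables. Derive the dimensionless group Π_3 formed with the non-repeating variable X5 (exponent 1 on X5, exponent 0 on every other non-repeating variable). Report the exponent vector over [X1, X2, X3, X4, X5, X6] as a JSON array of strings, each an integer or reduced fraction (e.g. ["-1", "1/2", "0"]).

Exponent matrix [T,I,L] × [X1,X2,X3,X4,X5,X6]:
  T: [ 1  2 -1  0  0 -1]
  I: [ 0  1  0 -1 -1  0]
  L: [-1 -1  1 -1 -1  1]
Row reduction gives pivot columns X1,X2; rank = 2
Pivot set = {X1,X2}, free = {X3,X4,X5,X6}
RREF:
  r0: [   1    0   -1    2    2   -1]
  r1: [   0    1    0   -1   -1    0]
  r2: [   0    0    0    0    0    0]
Fix exponent of X5 at 1, X3 at 0, X4 at 0, X6 at 0; solve each RREF row for its pivot's exponent:
  r0: exp(X1) + (2)·1 = 0 ⇒ exp(X1) = -2
  r1: exp(X2) + (-1)·1 = 0 ⇒ exp(X2) = 1
Π_3 = X1^-2 · X2 · X5

["-2", "1", "0", "0", "1", "0"]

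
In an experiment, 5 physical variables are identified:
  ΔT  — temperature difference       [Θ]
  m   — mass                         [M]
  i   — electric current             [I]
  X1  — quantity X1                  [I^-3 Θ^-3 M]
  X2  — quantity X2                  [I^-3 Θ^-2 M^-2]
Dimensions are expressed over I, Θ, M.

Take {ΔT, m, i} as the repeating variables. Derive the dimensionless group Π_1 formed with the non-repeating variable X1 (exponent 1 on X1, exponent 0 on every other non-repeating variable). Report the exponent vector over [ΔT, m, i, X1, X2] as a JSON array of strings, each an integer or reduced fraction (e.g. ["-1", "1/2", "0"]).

["3", "-1", "3", "1", "0"]

Write exponents as rows I,Θ,M / cols ΔT,m,i,X1,X2:
  I: [ 0  0  1 -3 -3]
  Θ: [ 1  0  0 -3 -2]
  M: [ 0  1  0  1 -2]
RREF → pivots at {ΔT,m,i} ⇒ r = 3
Pivot set = {ΔT,m,i}, free = {X1,X2}
RREF:
  r0: [   1    0    0   -3   -2]
  r1: [   0    1    0    1   -2]
  r2: [   0    0    1   -3   -3]
Fix exponent of X1 at 1, X2 at 0; solve each RREF row for its pivot's exponent:
  r0: exp(ΔT) + (-3)·1 = 0 ⇒ exp(ΔT) = 3
  r1: exp(m) + (1)·1 = 0 ⇒ exp(m) = -1
  r2: exp(i) + (-3)·1 = 0 ⇒ exp(i) = 3
Π_1 = ΔT^3 · m^-1 · i^3 · X1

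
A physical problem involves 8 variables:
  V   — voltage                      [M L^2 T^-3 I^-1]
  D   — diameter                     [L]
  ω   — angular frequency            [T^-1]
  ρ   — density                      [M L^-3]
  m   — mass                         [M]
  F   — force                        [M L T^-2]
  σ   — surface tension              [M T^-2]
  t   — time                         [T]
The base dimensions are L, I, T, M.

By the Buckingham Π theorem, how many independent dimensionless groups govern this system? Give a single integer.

Write exponents as rows L,I,T,M / cols V,D,ω,ρ,m,F,σ,t:
  L: [ 2  1  0 -3  0  1  0  0]
  I: [-1  0  0  0  0  0  0  0]
  T: [-3  0 -1  0  0 -2 -2  1]
  M: [ 1  0  0  1  1  1  1  0]
Row reduction gives pivot columns V,D,ω,ρ; rank = 4
8 vars − rank 4 = 4 Π groups

4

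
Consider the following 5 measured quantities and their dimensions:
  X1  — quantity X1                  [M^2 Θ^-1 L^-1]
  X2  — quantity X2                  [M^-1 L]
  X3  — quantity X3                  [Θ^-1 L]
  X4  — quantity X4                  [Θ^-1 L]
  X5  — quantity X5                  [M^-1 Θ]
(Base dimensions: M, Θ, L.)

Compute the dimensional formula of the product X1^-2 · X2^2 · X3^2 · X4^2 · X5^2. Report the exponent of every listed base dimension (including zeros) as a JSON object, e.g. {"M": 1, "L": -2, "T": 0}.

Exponent matrix [M,Θ,L] × [X1,X2,X3,X4,X5]:
  M: [ 2 -1  0  0 -1]
  Θ: [-1  0 -1 -1  1]
  L: [-1  1  1  1  0]
  [M]: (-2)·2+(2)·-1+(2)·0+(2)·0+(2)·-1 = -8
  [Θ]: (-2)·-1+(2)·0+(2)·-1+(2)·-1+(2)·1 = 0
  [L]: (-2)·-1+(2)·1+(2)·1+(2)·1+(2)·0 = 8
⇒ M^-8 L^8

{"M": -8, "Θ": 0, "L": 8}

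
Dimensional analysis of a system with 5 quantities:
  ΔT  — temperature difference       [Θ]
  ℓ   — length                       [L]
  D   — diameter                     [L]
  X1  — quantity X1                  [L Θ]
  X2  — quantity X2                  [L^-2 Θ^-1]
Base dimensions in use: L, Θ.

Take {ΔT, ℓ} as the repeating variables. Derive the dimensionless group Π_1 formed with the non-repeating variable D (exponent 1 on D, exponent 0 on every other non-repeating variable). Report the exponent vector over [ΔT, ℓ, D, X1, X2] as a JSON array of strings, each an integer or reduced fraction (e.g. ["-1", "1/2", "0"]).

Exponent matrix [L,Θ] × [ΔT,ℓ,D,X1,X2]:
  L: [ 0  1  1  1 -2]
  Θ: [ 1  0  0  1 -1]
Row reduction gives pivot columns ΔT,ℓ; rank = 2
Pivot set = {ΔT,ℓ}, free = {D,X1,X2}
RREF:
  r0: [   1    0    0    1   -1]
  r1: [   0    1    1    1   -2]
Fix exponent of D at 1, X1 at 0, X2 at 0; solve each RREF row for its pivot's exponent:
  r0: exp(ΔT) + (0)·1 = 0 ⇒ exp(ΔT) = 0
  r1: exp(ℓ) + (1)·1 = 0 ⇒ exp(ℓ) = -1
Π_1 = ℓ^-1 · D

["0", "-1", "1", "0", "0"]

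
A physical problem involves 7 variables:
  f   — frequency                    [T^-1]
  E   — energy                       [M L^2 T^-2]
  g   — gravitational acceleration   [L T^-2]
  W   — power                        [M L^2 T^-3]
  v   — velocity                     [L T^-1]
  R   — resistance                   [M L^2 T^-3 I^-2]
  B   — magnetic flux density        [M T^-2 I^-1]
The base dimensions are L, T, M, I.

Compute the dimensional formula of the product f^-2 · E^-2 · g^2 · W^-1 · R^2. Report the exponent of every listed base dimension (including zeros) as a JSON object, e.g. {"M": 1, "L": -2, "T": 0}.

{"L": 0, "T": -1, "M": -1, "I": -4}

Exponent matrix [L,T,M,I] × [f,E,g,W,v,R,B]:
  L: [ 0  2  1  2  1  2  0]
  T: [-1 -2 -2 -3 -1 -3 -2]
  M: [ 0  1  0  1  0  1  1]
  I: [ 0  0  0  0  0 -2 -1]
  [L]: (-2)·0+(-2)·2+(2)·1+(-1)·2+(2)·2 = 0
  [T]: (-2)·-1+(-2)·-2+(2)·-2+(-1)·-3+(2)·-3 = -1
  [M]: (-2)·0+(-2)·1+(2)·0+(-1)·1+(2)·1 = -1
  [I]: (-2)·0+(-2)·0+(2)·0+(-1)·0+(2)·-2 = -4
⇒ T^-1 M^-1 I^-4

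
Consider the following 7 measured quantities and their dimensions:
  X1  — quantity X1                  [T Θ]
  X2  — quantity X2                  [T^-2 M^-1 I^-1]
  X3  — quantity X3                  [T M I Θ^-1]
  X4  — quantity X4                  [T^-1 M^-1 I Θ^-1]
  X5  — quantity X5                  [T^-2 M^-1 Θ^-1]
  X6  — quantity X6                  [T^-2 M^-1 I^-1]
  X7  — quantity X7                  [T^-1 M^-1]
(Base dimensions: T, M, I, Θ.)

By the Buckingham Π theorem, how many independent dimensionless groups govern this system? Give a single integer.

Exponent matrix [T,M,I,Θ] × [X1,X2,X3,X4,X5,X6,X7]:
  T: [ 1 -2  1 -1 -2 -2 -1]
  M: [ 0 -1  1 -1 -1 -1 -1]
  I: [ 0 -1  1  1  0 -1  0]
  Θ: [ 1  0 -1 -1 -1  0  0]
Echelon form has 3 nonzero rows (pivots: X1,X2,X4)
7 vars − rank 3 = 4 Π groups

4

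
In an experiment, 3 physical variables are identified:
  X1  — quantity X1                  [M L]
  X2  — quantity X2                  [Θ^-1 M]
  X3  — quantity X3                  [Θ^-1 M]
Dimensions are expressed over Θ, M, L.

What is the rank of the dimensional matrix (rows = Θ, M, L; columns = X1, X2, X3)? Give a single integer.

2

Dimensional matrix (Θ×M×L by X1×X2×X3):
  Θ: [ 0 -1 -1]
  M: [ 1  1  1]
  L: [ 1  0  0]
RREF → pivots at {X1,X2} ⇒ r = 2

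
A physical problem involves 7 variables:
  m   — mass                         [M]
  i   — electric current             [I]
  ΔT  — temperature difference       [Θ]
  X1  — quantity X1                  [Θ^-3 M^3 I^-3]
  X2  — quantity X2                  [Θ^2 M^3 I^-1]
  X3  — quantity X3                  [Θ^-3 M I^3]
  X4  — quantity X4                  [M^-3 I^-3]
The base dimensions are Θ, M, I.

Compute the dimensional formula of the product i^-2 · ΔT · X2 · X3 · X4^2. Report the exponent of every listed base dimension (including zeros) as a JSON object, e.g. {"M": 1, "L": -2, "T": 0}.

Write exponents as rows Θ,M,I / cols m,i,ΔT,X1,X2,X3,X4:
  Θ: [ 0  0  1 -3  2 -3  0]
  M: [ 1  0  0  3  3  1 -3]
  I: [ 0  1  0 -3 -1  3 -3]
  [Θ]: (-2)·0+(1)·1+(1)·2+(1)·-3+(2)·0 = 0
  [M]: (-2)·0+(1)·0+(1)·3+(1)·1+(2)·-3 = -2
  [I]: (-2)·1+(1)·0+(1)·-1+(1)·3+(2)·-3 = -6
⇒ M^-2 I^-6

{"Θ": 0, "M": -2, "I": -6}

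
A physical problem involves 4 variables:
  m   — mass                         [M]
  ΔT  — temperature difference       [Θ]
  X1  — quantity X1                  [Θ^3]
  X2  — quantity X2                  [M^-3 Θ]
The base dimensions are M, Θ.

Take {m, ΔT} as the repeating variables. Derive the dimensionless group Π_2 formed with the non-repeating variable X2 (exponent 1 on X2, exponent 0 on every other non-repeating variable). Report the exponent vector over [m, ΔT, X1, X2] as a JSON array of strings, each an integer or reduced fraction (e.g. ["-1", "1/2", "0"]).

["3", "-1", "0", "1"]

Write exponents as rows M,Θ / cols m,ΔT,X1,X2:
  M: [ 1  0  0 -3]
  Θ: [ 0  1  3  1]
Echelon form has 2 nonzero rows (pivots: m,ΔT)
Repeat: m,ΔT; free: X1,X2
RREF:
  r0: [   1    0    0   -3]
  r1: [   0    1    3    1]
Fix exponent of X2 at 1, X1 at 0; solve each RREF row for its pivot's exponent:
  r0: exp(m) + (-3)·1 = 0 ⇒ exp(m) = 3
  r1: exp(ΔT) + (1)·1 = 0 ⇒ exp(ΔT) = -1
Π_2 = m^3 · ΔT^-1 · X2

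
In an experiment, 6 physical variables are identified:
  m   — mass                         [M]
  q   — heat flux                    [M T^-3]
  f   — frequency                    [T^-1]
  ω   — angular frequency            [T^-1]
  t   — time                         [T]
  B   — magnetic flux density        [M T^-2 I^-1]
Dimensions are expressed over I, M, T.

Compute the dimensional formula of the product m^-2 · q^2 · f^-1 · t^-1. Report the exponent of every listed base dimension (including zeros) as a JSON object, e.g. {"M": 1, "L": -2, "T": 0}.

{"I": 0, "M": 0, "T": -6}

Write exponents as rows I,M,T / cols m,q,f,ω,t,B:
  I: [ 0  0  0  0  0 -1]
  M: [ 1  1  0  0  0  1]
  T: [ 0 -3 -1 -1  1 -2]
  [I]: (-2)·0+(2)·0+(-1)·0+(-1)·0 = 0
  [M]: (-2)·1+(2)·1+(-1)·0+(-1)·0 = 0
  [T]: (-2)·0+(2)·-3+(-1)·-1+(-1)·1 = -6
⇒ T^-6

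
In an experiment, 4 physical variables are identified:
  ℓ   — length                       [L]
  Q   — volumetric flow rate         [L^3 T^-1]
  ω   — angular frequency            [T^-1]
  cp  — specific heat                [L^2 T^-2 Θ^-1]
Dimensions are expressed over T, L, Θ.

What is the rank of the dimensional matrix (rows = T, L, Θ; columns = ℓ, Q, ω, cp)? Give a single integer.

3

Dimensional matrix (T×L×Θ by ℓ×Q×ω×cp):
  T: [ 0 -1 -1 -2]
  L: [ 1  3  0  2]
  Θ: [ 0  0  0 -1]
Echelon form has 3 nonzero rows (pivots: ℓ,Q,cp)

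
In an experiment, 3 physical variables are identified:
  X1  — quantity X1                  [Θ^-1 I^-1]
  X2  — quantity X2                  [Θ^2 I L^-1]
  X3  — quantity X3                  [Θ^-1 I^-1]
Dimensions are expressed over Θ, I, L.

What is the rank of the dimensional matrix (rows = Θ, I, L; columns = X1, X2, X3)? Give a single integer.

2

Write exponents as rows Θ,I,L / cols X1,X2,X3:
  Θ: [-1  2 -1]
  I: [-1  1 -1]
  L: [ 0 -1  0]
RREF → pivots at {X1,X2} ⇒ r = 2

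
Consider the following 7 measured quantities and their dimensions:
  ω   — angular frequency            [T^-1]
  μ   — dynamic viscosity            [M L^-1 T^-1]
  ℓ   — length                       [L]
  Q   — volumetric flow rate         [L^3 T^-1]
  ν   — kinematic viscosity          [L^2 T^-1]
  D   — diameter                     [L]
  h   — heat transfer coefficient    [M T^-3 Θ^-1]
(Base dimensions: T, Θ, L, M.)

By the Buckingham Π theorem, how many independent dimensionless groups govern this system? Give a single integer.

3

Write exponents as rows T,Θ,L,M / cols ω,μ,ℓ,Q,ν,D,h:
  T: [-1 -1  0 -1 -1  0 -3]
  Θ: [ 0  0  0  0  0  0 -1]
  L: [ 0 -1  1  3  2  1  0]
  M: [ 0  1  0  0  0  0  1]
RREF → pivots at {ω,μ,ℓ,h} ⇒ r = 4
n=7, r=4 ⇒ 3 dimensionless groups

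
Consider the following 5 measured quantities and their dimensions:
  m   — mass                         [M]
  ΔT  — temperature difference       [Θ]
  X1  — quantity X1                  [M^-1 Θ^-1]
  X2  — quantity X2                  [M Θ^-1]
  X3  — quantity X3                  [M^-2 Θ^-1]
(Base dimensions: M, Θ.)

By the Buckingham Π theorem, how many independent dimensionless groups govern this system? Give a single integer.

3

Exponent matrix [M,Θ] × [m,ΔT,X1,X2,X3]:
  M: [ 1  0 -1  1 -2]
  Θ: [ 0  1 -1 -1 -1]
Echelon form has 2 nonzero rows (pivots: m,ΔT)
Π count = n − r = 5 − 2 = 3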